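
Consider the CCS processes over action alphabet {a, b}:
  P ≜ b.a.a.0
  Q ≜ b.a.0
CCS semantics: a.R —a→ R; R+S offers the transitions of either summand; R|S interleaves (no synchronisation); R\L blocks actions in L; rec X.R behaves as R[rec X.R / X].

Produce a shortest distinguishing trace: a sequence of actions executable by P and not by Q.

baa

LTS(P): 4 reachable states
  p0 = b.a.a.0 ⊢ =b=> p1
  p1 = a.a.0 ⊢ =a=> p2
  p2 = a.0 ⊢ =a=> p3
  p3 = 0 ⊢ (no moves)
LTS(Q): 3 reachable states
  q0 = b.a.0 ⊢ =b=> q1
  q1 = a.0 ⊢ =a=> q2
  q2 = 0 ⊢ (no moves)
Trace ⟨baa⟩ through P, begin at {p0}:
  [1] b ⇒ {p1}
  [2] a ⇒ {p2}
  [3] a ⇒ {p3}
  — P admits the full trace.
Trace ⟨baa⟩ through Q, begin at {q0}:
  [1] b ⇒ {q1}
  [2] a ⇒ {q2}
  [3] a ⇒ ∅ (Q stuck)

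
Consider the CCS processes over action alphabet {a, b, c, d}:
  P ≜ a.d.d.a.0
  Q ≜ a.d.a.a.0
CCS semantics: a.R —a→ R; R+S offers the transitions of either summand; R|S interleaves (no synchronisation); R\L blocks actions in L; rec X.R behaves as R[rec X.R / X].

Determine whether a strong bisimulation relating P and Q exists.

P ≁ Q

Reachable graph of P (5 states):
  p0 = a.d.d.a.0 ⊢ —a→ p1
  p1 = d.d.a.0 ⊢ —d→ p2
  p2 = d.a.0 ⊢ —d→ p3
  p3 = a.0 ⊢ —a→ p4
  p4 = 0 ⊢ (no moves)
Reachable graph of Q (5 states):
  q0 = a.d.a.a.0 ⊢ —a→ q1
  q1 = d.a.a.0 ⊢ —d→ q2
  q2 = a.a.0 ⊢ —a→ q3
  q3 = a.0 ⊢ —a→ q4
  q4 = 0 ⊢ (no moves)
Partition-refinement fixed point:
  B0 = {p0}
  B1 = {p1}
  B2 = {p2}
  B3 = {p3, q3}
  B4 = {p4, q4}
  B5 = {q0}
  B6 = {q1}
  B7 = {q2}
p0 ∈ B0, q0 ∈ B5 → different blocks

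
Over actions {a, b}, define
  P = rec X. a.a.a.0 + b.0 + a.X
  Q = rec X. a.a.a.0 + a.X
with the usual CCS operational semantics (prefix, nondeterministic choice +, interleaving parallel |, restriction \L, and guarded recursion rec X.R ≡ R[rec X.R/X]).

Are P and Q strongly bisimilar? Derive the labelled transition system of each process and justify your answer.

P ≁ Q

Reachable graph of P (4 states):
  p0 = rec X. a.a.a.0 + b.0 + a.X → =a=> p0, =a=> p1, =b=> p2
  p1 = a.a.0 → =a=> p3
  p2 = 0 → deadlocked
  p3 = a.0 → =a=> p2
Reachable graph of Q (4 states):
  q0 = rec X. a.a.a.0 + a.X → =a=> q0, =a=> q1
  q1 = a.a.0 → =a=> q2
  q2 = a.0 → =a=> q3
  q3 = 0 → deadlocked
Coarsest stable partition (strong bisimilarity classes):
  B0 = {p0}
  B1 = {p1, q1}
  B2 = {p3, q2}
  B3 = {p2, q3}
  B4 = {q0}
p0 ∈ B0, q0 ∈ B4 → different blocks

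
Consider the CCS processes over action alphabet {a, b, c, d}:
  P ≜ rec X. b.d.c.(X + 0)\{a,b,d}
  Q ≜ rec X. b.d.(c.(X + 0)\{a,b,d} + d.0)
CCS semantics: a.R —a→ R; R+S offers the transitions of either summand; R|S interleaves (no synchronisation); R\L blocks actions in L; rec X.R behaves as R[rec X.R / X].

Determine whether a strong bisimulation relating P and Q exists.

LTS(P): 4 reachable states
  p0 = rec X. b.d.c.(X + 0)\{a,b,d} | =b=> p1
  p1 = d.c.((rec X. b.d.c.(X + 0)\{a,b,d}) + 0)\{a,b,d} | =d=> p2
  p2 = c.((rec X. b.d.c.(X + 0)\{a,b,d}) + 0)\{a,b,d} | =c=> p3
  p3 = ((rec X. b.d.c.(X + 0)\{a,b,d}) + 0)\{a,b,d} | ·
LTS(Q): 5 reachable states
  q0 = rec X. b.d.(c.(X + 0)\{a,b,d} + d.0) | =b=> q1
  q1 = d.(c.((rec X. b.d.(c.(X + 0)\{a,b,d} + d.0)) + 0)\{a,b,d} + d.0) | =d=> q2
  q2 = c.((rec X. b.d.(c.(X + 0)\{a,b,d} + d.0)) + 0)\{a,b,d} + d.0 | =c=> q3, =d=> q4
  q3 = ((rec X. b.d.(c.(X + 0)\{a,b,d} + d.0)) + 0)\{a,b,d} | ·
  q4 = 0 | ·
Coarsest stable partition (strong bisimilarity classes):
  B0 = {p0}
  B1 = {p1}
  B2 = {p2}
  B3 = {p3, q3, q4}
  B4 = {q0}
  B5 = {q1}
  B6 = {q2}
p0 ∈ B0, q0 ∈ B4 → different blocks

NO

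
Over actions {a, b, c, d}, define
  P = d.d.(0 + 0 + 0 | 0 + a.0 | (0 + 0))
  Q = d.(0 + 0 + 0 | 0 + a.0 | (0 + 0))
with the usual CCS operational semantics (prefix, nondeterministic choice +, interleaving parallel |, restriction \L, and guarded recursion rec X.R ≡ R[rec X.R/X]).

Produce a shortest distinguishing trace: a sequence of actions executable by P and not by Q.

dd

Reachable graph of P (4 states):
  s0 = d.d.(0 + 0 + 0 | 0 + a.0 | (0 + 0)) → —d→ s1
  s1 = d.(0 + 0 + 0 | 0 + a.0 | (0 + 0)) → —d→ s2
  s2 = 0 + 0 + 0 | 0 + a.0 | (0 + 0) → —a→ s3
  s3 = 0 | (0 + 0) → ∅
Reachable graph of Q (3 states):
  t0 = d.(0 + 0 + 0 | 0 + a.0 | (0 + 0)) → —d→ t1
  t1 = 0 + 0 + 0 | 0 + a.0 | (0 + 0) → —a→ t2
  t2 = 0 | (0 + 0) → ∅
Trace ⟨dd⟩ through P, begin at {s0}:
  step 1 (d): {s1}
  step 2 (d): {s2}
  P completes σ.
Trace ⟨dd⟩ through Q, begin at {t0}:
  step 1 (d): {t1}
  step 2 (d): ∅ (Q stuck)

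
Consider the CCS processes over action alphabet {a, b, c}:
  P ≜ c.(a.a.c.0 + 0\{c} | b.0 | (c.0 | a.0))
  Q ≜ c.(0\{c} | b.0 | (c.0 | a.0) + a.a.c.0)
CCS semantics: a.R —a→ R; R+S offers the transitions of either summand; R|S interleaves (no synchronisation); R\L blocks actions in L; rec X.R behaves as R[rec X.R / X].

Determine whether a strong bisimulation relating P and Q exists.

Reachable graph of P (12 states):
  p0 = c.(a.a.c.0 + 0\{c} | b.0 | (c.0 | a.0)) | -c-> p1
  p1 = a.a.c.0 + 0\{c} | b.0 | (c.0 | a.0) | -a-> p2, -a-> p3, -b-> p4, -c-> p5
  p2 = 0\{c} | b.0 | (c.0 | 0) | -b-> p6, -c-> p7
  p3 = a.c.0 | -a-> p8
  p4 = 0\{c} | 0 | (c.0 | a.0) | -a-> p6, -c-> p9
  p5 = 0\{c} | b.0 | (0 | a.0) | -a-> p7, -b-> p9
  p6 = 0\{c} | 0 | (c.0 | 0) | -c-> p10
  p7 = 0\{c} | b.0 | (0 | 0) | -b-> p10
  p8 = c.0 | -c-> p11
  p9 = 0\{c} | 0 | (0 | a.0) | -a-> p10
  p10 = 0\{c} | 0 | (0 | 0) | ·
  p11 = 0 | ·
Reachable graph of Q (12 states):
  q0 = c.(0\{c} | b.0 | (c.0 | a.0) + a.a.c.0) | -c-> q1
  q1 = 0\{c} | b.0 | (c.0 | a.0) + a.a.c.0 | -a-> q2, -a-> q3, -b-> q4, -c-> q5
  q2 = 0\{c} | b.0 | (c.0 | 0) | -b-> q6, -c-> q7
  q3 = a.c.0 | -a-> q8
  q4 = 0\{c} | 0 | (c.0 | a.0) | -a-> q6, -c-> q9
  q5 = 0\{c} | b.0 | (0 | a.0) | -a-> q7, -b-> q9
  q6 = 0\{c} | 0 | (c.0 | 0) | -c-> q10
  q7 = 0\{c} | b.0 | (0 | 0) | -b-> q10
  q8 = c.0 | -c-> q11
  q9 = 0\{c} | 0 | (0 | a.0) | -a-> q10
  q10 = 0\{c} | 0 | (0 | 0) | ·
  q11 = 0 | ·
Coarsest stable partition (strong bisimilarity classes):
  B0 = {p0, q0}
  B1 = {p1, q1}
  B2 = {p4, q4}
  B3 = {p6, p8, q6, q8}
  B4 = {p10, p11, q10, q11}
  B5 = {p9, q9}
  B6 = {p2, q2}
  B7 = {p7, q7}
  B8 = {p3, q3}
  B9 = {p5, q5}
p0 ∈ B0, q0 ∈ B0 → same block

P ~ Q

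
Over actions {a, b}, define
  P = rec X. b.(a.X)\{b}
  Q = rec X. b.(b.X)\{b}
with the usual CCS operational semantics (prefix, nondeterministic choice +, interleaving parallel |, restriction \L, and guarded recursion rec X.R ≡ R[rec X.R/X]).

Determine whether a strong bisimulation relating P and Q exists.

NO

Reachable graph of P (3 states):
  p0 = rec X. b.(a.X)\{b} | -b-> p1
  p1 = (a.(rec X. b.(a.X)\{b}))\{b} | -a-> p2
  p2 = (rec X. b.(a.X)\{b})\{b} | stopped
Reachable graph of Q (2 states):
  q0 = rec X. b.(b.X)\{b} | -b-> q1
  q1 = (b.(rec X. b.(b.X)\{b}))\{b} | stopped
Partition-refinement fixed point:
  B0 = {p0}
  B1 = {p1}
  B2 = {p2, q1}
  B3 = {q0}
p0 ∈ B0, q0 ∈ B3 → different blocks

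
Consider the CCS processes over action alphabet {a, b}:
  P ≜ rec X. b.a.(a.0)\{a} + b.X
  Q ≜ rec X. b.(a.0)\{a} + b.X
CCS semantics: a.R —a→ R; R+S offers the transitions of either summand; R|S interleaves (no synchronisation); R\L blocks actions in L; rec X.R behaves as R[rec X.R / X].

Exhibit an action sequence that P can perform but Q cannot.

ba

Reachable graph of P (3 states):
  m0 = rec X. b.a.(a.0)\{a} + b.X ⊢ —b→ m0, —b→ m1
  m1 = a.(a.0)\{a} ⊢ —a→ m2
  m2 = (a.0)\{a} ⊢ ∅
Reachable graph of Q (2 states):
  n0 = rec X. b.(a.0)\{a} + b.X ⊢ —b→ n0, —b→ n1
  n1 = (a.0)\{a} ⊢ ∅
Trace ⟨ba⟩ through P, begin at {m0}:
  after b @ step 1: {m0, m1}
  after a @ step 2: {m2}
  — P admits the full trace.
Trace ⟨ba⟩ through Q, begin at {n0}:
  after b @ step 1: {n0, n1}
  after a @ step 2: ∅  — Q cannot continue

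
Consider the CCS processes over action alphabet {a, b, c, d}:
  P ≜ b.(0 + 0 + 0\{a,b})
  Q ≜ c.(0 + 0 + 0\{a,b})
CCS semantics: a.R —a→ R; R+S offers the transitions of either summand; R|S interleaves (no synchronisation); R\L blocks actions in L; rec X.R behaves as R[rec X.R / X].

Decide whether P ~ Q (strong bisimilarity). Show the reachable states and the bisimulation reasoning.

not bisimilar

Reachable graph of P (2 states):
  m0 = b.(0 + 0 + 0\{a,b}) has moves -b-> m1
  m1 = 0 + 0 + 0\{a,b} has moves deadlocked
Reachable graph of Q (2 states):
  n0 = c.(0 + 0 + 0\{a,b}) has moves -c-> n1
  n1 = 0 + 0 + 0\{a,b} has moves deadlocked
Coarsest stable partition (strong bisimilarity classes):
  B0 = {m0}
  B1 = {m1, n1}
  B2 = {n0}
m0 ∈ B0, n0 ∈ B2 → different blocks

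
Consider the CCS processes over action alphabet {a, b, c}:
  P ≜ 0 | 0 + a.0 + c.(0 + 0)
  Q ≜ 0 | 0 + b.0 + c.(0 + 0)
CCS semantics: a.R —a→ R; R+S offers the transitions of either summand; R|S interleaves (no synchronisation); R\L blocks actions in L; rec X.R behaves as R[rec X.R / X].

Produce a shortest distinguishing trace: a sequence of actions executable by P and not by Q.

P's transition system — 3 states:
  m0 = 0 | 0 + a.0 + c.(0 + 0) | --a--▸ m1, --c--▸ m2
  m1 = 0 | ·
  m2 = 0 + 0 | ·
Q's transition system — 3 states:
  n0 = 0 | 0 + b.0 + c.(0 + 0) | --b--▸ n1, --c--▸ n2
  n1 = 0 | ·
  n2 = 0 + 0 | ·
Run σ = ⟨a⟩ on P: start {m0}
  [1] a ⇒ {m1}
  P completes σ.
Run σ = ⟨a⟩ on Q: start {n0}
  [1] a ⇒ ∅  — Q cannot continue

a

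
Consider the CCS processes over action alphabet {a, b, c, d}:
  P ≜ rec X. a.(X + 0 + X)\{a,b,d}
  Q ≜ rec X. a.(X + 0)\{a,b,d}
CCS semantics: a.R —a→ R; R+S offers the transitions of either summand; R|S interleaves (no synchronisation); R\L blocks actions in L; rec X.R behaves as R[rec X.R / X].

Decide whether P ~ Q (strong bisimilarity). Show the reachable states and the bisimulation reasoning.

bisimilar

LTS(P): 2 reachable states
  p0 = rec X. a.(X + 0 + X)\{a,b,d} → =a=> p1
  p1 = ((rec X. a.(X + 0 + X)\{a,b,d}) + 0 + (rec X. a.(X + 0 + X)\{a,b,d}))\{a,b,d} → (no moves)
LTS(Q): 2 reachable states
  q0 = rec X. a.(X + 0)\{a,b,d} → =a=> q1
  q1 = ((rec X. a.(X + 0)\{a,b,d}) + 0)\{a,b,d} → (no moves)
Bisimilarity quotient blocks:
  B0 = {p0, q0}
  B1 = {p1, q1}
p0 ∈ B0, q0 ∈ B0 → same block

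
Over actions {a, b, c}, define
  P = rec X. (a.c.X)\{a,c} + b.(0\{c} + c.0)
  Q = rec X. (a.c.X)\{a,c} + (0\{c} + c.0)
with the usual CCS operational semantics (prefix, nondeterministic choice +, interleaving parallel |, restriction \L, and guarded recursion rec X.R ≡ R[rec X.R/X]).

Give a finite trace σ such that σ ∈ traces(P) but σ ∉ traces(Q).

LTS(P): 3 reachable states
  u0 = rec X. (a.c.X)\{a,c} + b.(0\{c} + c.0) → —b→ u1
  u1 = 0\{c} + c.0 → —c→ u2
  u2 = 0 → stopped
LTS(Q): 2 reachable states
  v0 = rec X. (a.c.X)\{a,c} + (0\{c} + c.0) → —c→ v1
  v1 = 0 → stopped
Executing b from P (initial set {u0}):
  after b @ step 1: {u1}
  P completes σ.
Executing b from Q (initial set {v0}):
  after b @ step 1: no successor for Q

b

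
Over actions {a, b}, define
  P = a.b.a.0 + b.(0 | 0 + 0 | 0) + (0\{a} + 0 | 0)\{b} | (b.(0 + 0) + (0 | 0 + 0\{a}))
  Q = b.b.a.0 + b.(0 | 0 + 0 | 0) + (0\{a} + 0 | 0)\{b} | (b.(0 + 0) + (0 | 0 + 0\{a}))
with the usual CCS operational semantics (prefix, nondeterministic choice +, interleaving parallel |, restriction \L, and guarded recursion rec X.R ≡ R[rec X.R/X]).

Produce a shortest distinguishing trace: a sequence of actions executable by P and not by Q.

P's transition system — 6 states:
  u0 = a.b.a.0 + b.(0 | 0 + 0 | 0) + (0\{a} + 0 | 0)\{b} | (b.(0 + 0) + (0 | 0 + 0\{a})) :: ··a··> u1, ··b··> u2, ··b··> u3
  u1 = b.a.0 :: ··b··> u4
  u2 = (0\{a} + 0 | 0)\{b} | (0 + 0) :: ·
  u3 = 0 | 0 + 0 | 0 :: ·
  u4 = a.0 :: ··a··> u5
  u5 = 0 :: ·
Q's transition system — 6 states:
  v0 = b.b.a.0 + b.(0 | 0 + 0 | 0) + (0\{a} + 0 | 0)\{b} | (b.(0 + 0) + (0 | 0 + 0\{a})) :: ··b··> v1, ··b··> v2, ··b··> v3
  v1 = (0\{a} + 0 | 0)\{b} | (0 + 0) :: ·
  v2 = 0 | 0 + 0 | 0 :: ·
  v3 = b.a.0 :: ··b··> v4
  v4 = a.0 :: ··a··> v5
  v5 = 0 :: ·
Run σ = ⟨a⟩ on P: start {u0}
  step 1 (a): {u1}
  P completes σ.
Run σ = ⟨a⟩ on Q: start {v0}
  step 1 (a): no successor for Q

a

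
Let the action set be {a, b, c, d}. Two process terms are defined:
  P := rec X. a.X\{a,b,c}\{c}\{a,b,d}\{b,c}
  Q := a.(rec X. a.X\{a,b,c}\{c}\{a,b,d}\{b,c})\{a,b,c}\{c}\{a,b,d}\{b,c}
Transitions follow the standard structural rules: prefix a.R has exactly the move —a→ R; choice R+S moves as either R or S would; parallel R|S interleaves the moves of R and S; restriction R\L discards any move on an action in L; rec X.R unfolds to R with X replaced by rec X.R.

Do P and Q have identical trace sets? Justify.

traces(P) = traces(Q)

Reachable graph of P (2 states):
  u0 = rec X. a.X\{a,b,c}\{c}\{a,b,d}\{b,c} | =a=> u1
  u1 = (rec X. a.X\{a,b,c}\{c}\{a,b,d}\{b,c})\{a,b,c}\{c}\{a,b,d}\{b,c} | deadlocked
Reachable graph of Q (2 states):
  v0 = a.(rec X. a.X\{a,b,c}\{c}\{a,b,d}\{b,c})\{a,b,c}\{c}\{a,b,d}\{b,c} | =a=> v1
  v1 = (rec X. a.X\{a,b,c}\{c}\{a,b,d}\{b,c})\{a,b,c}\{c}\{a,b,d}\{b,c} | deadlocked
Coarsest stable partition (strong bisimilarity classes):
  B0 = {u0, v0}
  B1 = {u1, v1}
u0 ∈ B0, v0 ∈ B0 → same block
Bisimilar ⇒ trace-equivalent.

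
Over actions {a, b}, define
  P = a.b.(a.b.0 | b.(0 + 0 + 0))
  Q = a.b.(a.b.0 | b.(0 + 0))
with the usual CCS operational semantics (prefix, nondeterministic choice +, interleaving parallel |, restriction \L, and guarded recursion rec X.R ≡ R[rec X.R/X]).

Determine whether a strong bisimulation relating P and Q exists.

LTS(P): 8 reachable states
  u0 = a.b.(a.b.0 | b.(0 + 0 + 0)) :: —a→ u1
  u1 = b.(a.b.0 | b.(0 + 0 + 0)) :: —b→ u2
  u2 = a.b.0 | b.(0 + 0 + 0) :: —a→ u3, —b→ u4
  u3 = b.0 | b.(0 + 0 + 0) :: —b→ u5, —b→ u6
  u4 = a.b.0 | (0 + 0 + 0) :: —a→ u6
  u5 = 0 | b.(0 + 0 + 0) :: —b→ u7
  u6 = b.0 | (0 + 0 + 0) :: —b→ u7
  u7 = 0 | (0 + 0 + 0) :: stopped
LTS(Q): 8 reachable states
  v0 = a.b.(a.b.0 | b.(0 + 0)) :: —a→ v1
  v1 = b.(a.b.0 | b.(0 + 0)) :: —b→ v2
  v2 = a.b.0 | b.(0 + 0) :: —a→ v3, —b→ v4
  v3 = b.0 | b.(0 + 0) :: —b→ v5, —b→ v6
  v4 = a.b.0 | (0 + 0) :: —a→ v6
  v5 = 0 | b.(0 + 0) :: —b→ v7
  v6 = b.0 | (0 + 0) :: —b→ v7
  v7 = 0 | (0 + 0) :: stopped
Partition-refinement fixed point:
  B0 = {u0, v0}
  B1 = {u1, v1}
  B2 = {u2, v2}
  B3 = {u3, v3}
  B4 = {u5, u6, v5, v6}
  B5 = {u7, v7}
  B6 = {u4, v4}
u0 ∈ B0, v0 ∈ B0 → same block

bisimilar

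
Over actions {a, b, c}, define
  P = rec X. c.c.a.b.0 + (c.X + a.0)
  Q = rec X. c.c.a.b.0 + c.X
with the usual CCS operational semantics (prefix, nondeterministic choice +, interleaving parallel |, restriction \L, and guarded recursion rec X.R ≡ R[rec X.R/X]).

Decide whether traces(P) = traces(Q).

trace-distinct — witness ⟨a⟩

P's transition system — 5 states:
  s0 = rec X. c.c.a.b.0 + (c.X + a.0) | —a→ s1, —c→ s0, —c→ s2
  s1 = 0 | stopped
  s2 = c.a.b.0 | —c→ s3
  s3 = a.b.0 | —a→ s4
  s4 = b.0 | —b→ s1
Q's transition system — 5 states:
  t0 = rec X. c.c.a.b.0 + c.X | —c→ t0, —c→ t1
  t1 = c.a.b.0 | —c→ t2
  t2 = a.b.0 | —a→ t3
  t3 = b.0 | —b→ t4
  t4 = 0 | stopped
Trace ⟨a⟩ through P, begin at {s0}:
  [1] a ⇒ {s1}
  — P admits the full trace.
Trace ⟨a⟩ through Q, begin at {t0}:
  [1] a ⇒ ∅  — Q cannot continue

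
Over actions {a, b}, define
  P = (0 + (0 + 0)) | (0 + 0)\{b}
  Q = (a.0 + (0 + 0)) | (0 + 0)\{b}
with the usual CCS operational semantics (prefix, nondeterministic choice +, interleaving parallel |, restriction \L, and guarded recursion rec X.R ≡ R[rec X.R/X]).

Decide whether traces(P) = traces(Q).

Reachable graph of P (1 states):
  s0 = (0 + (0 + 0)) | (0 + 0)\{b} has moves ·
Reachable graph of Q (2 states):
  t0 = (a.0 + (0 + 0)) | (0 + 0)\{b} has moves —a→ t1
  t1 = 0 | (0 + 0)\{b} has moves ·
Executing a from Q (initial set {t0}):
  after a @ step 1: {t1}
  Q completes σ.
Executing a from P (initial set {s0}):
  after a @ step 1: ∅ (P stuck)

traces(P) ≠ traces(Q) — witness ⟨a⟩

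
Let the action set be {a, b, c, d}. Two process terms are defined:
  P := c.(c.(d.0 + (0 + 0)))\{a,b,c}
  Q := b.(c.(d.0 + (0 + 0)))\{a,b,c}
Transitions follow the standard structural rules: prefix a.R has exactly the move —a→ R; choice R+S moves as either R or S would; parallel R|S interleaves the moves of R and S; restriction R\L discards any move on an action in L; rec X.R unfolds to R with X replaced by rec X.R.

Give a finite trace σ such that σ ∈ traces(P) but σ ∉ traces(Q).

Reachable graph of P (2 states):
  s0 = c.(c.(d.0 + (0 + 0)))\{a,b,c} has moves --c--▸ s1
  s1 = (c.(d.0 + (0 + 0)))\{a,b,c} has moves (no moves)
Reachable graph of Q (2 states):
  t0 = b.(c.(d.0 + (0 + 0)))\{a,b,c} has moves --b--▸ t1
  t1 = (c.(d.0 + (0 + 0)))\{a,b,c} has moves (no moves)
Trace ⟨c⟩ through P, begin at {s0}:
  after c @ step 1: {s1}
  ✓ P
Trace ⟨c⟩ through Q, begin at {t0}:
  after c @ step 1: ∅  — Q cannot continue

c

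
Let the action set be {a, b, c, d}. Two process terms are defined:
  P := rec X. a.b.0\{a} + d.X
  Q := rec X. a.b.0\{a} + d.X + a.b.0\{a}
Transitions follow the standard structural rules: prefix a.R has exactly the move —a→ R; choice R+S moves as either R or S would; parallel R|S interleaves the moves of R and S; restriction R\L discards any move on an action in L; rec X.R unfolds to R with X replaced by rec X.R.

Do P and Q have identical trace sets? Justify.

traces(P) = traces(Q)

LTS(P): 3 reachable states
  p0 = rec X. a.b.0\{a} + d.X → --a--▸ p1, --d--▸ p0
  p1 = b.0\{a} → --b--▸ p2
  p2 = 0\{a} → ·
LTS(Q): 3 reachable states
  q0 = rec X. a.b.0\{a} + d.X + a.b.0\{a} → --a--▸ q1, --d--▸ q0
  q1 = b.0\{a} → --b--▸ q2
  q2 = 0\{a} → ·
Bisimilarity quotient blocks:
  B0 = {p0, q0}
  B1 = {p1, q1}
  B2 = {p2, q2}
p0 ∈ B0, q0 ∈ B0 → same block
Bisimilar ⇒ trace-equivalent.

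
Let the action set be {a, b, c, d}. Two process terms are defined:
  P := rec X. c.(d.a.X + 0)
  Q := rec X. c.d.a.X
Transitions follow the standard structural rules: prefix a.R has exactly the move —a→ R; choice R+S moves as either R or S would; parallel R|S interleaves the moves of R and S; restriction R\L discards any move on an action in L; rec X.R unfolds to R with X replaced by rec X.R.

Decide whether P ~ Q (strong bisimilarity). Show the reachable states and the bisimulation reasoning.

Reachable graph of P (3 states):
  p0 = rec X. c.(d.a.X + 0) ⊢ =c=> p1
  p1 = d.a.(rec X. c.(d.a.X + 0)) + 0 ⊢ =d=> p2
  p2 = a.(rec X. c.(d.a.X + 0)) ⊢ =a=> p0
Reachable graph of Q (3 states):
  q0 = rec X. c.d.a.X ⊢ =c=> q1
  q1 = d.a.(rec X. c.d.a.X) ⊢ =d=> q2
  q2 = a.(rec X. c.d.a.X) ⊢ =a=> q0
Bisimilarity quotient blocks:
  B0 = {p0, q0}
  B1 = {p1, q1}
  B2 = {p2, q2}
p0 ∈ B0, q0 ∈ B0 → same block

YES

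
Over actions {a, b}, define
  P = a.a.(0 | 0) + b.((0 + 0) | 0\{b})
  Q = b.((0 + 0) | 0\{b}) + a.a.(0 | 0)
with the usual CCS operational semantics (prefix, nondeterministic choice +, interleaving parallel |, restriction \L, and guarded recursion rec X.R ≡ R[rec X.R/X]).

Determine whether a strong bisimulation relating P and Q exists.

bisimilar

LTS(P): 4 reachable states
  p0 = a.a.(0 | 0) + b.((0 + 0) | 0\{b}) has moves —a→ p1, —b→ p2
  p1 = a.(0 | 0) has moves —a→ p3
  p2 = (0 + 0) | 0\{b} has moves (no moves)
  p3 = 0 | 0 has moves (no moves)
LTS(Q): 4 reachable states
  q0 = b.((0 + 0) | 0\{b}) + a.a.(0 | 0) has moves —a→ q1, —b→ q2
  q1 = a.(0 | 0) has moves —a→ q3
  q2 = (0 + 0) | 0\{b} has moves (no moves)
  q3 = 0 | 0 has moves (no moves)
Partition-refinement fixed point:
  B0 = {p0, q0}
  B1 = {p1, q1}
  B2 = {p2, p3, q2, q3}
p0 ∈ B0, q0 ∈ B0 → same block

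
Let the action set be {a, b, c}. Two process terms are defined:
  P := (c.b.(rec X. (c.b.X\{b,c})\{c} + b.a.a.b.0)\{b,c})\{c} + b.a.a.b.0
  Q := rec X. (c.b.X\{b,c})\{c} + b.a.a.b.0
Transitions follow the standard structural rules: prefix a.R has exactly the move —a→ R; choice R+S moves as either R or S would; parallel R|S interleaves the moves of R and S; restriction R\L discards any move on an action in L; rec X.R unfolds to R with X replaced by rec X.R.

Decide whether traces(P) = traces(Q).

trace-equivalent

LTS(P): 5 reachable states
  u0 = (c.b.(rec X. (c.b.X\{b,c})\{c} + b.a.a.b.0)\{b,c})\{c} + b.a.a.b.0 :: =b=> u1
  u1 = a.a.b.0 :: =a=> u2
  u2 = a.b.0 :: =a=> u3
  u3 = b.0 :: =b=> u4
  u4 = 0 :: deadlocked
LTS(Q): 5 reachable states
  v0 = rec X. (c.b.X\{b,c})\{c} + b.a.a.b.0 :: =b=> v1
  v1 = a.a.b.0 :: =a=> v2
  v2 = a.b.0 :: =a=> v3
  v3 = b.0 :: =b=> v4
  v4 = 0 :: deadlocked
Partition-refinement fixed point:
  B0 = {u0, v0}
  B1 = {u1, v1}
  B2 = {u2, v2}
  B3 = {u3, v3}
  B4 = {u4, v4}
u0 ∈ B0, v0 ∈ B0 → same block
Bisimilar ⇒ trace-equivalent.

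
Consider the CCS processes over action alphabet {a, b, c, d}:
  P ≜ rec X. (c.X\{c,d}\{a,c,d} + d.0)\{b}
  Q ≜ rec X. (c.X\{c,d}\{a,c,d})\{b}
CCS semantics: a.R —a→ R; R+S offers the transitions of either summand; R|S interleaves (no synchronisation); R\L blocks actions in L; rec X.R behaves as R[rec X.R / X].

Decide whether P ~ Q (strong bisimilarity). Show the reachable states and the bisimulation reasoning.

not bisimilar

P's transition system — 3 states:
  u0 = rec X. (c.X\{c,d}\{a,c,d} + d.0)\{b} → --c--▸ u1, --d--▸ u2
  u1 = (rec X. (c.X\{c,d}\{a,c,d} + d.0)\{b})\{c,d}\{a,c,d}\{b} → ·
  u2 = 0\{b} → ·
Q's transition system — 2 states:
  v0 = rec X. (c.X\{c,d}\{a,c,d})\{b} → --c--▸ v1
  v1 = (rec X. (c.X\{c,d}\{a,c,d})\{b})\{c,d}\{a,c,d}\{b} → ·
Bisimilarity quotient blocks:
  B0 = {u0}
  B1 = {u1, u2, v1}
  B2 = {v0}
u0 ∈ B0, v0 ∈ B2 → different blocks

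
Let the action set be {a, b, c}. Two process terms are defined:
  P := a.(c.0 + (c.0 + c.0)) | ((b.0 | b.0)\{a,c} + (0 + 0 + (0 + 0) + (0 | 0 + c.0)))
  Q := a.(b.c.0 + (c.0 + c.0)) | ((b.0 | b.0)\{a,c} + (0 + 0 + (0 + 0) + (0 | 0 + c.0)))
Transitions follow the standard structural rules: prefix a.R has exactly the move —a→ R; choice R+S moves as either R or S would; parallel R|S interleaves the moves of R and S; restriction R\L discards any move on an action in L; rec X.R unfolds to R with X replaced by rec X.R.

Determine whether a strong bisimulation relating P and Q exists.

P's transition system — 15 states:
  p0 = a.(c.0 + (c.0 + c.0)) | ((b.0 | b.0)\{a,c} + (0 + 0 + (0 + 0) + (0 | 0 + c.0))) | ··a··> p1, ··b··> p2, ··b··> p3, ··c··> p4
  p1 = (c.0 + (c.0 + c.0)) | ((b.0 | b.0)\{a,c} + (0 + 0 + (0 + 0) + (0 | 0 + c.0))) | ··b··> p5, ··b··> p6, ··c··> p7, ··c··> p8
  p2 = a.(c.0 + (c.0 + c.0)) | (0 | b.0)\{a,c} | ··a··> p5, ··b··> p9
  p3 = a.(c.0 + (c.0 + c.0)) | (b.0 | 0)\{a,c} | ··a··> p6, ··b··> p9
  p4 = a.(c.0 + (c.0 + c.0)) | 0 | ··a··> p7
  p5 = (c.0 + (c.0 + c.0)) | (0 | b.0)\{a,c} | ··b··> p10, ··c··> p11
  p6 = (c.0 + (c.0 + c.0)) | (b.0 | 0)\{a,c} | ··b··> p10, ··c··> p12
  p7 = (c.0 + (c.0 + c.0)) | 0 | ··c··> p13
  p8 = 0 | ((b.0 | b.0)\{a,c} + (0 + 0 + (0 + 0) + (0 | 0 + c.0))) | ··b··> p11, ··b··> p12, ··c··> p13
  p9 = a.(c.0 + (c.0 + c.0)) | (0 | 0)\{a,c} | ··a··> p10
  p10 = (c.0 + (c.0 + c.0)) | (0 | 0)\{a,c} | ··c··> p14
  p11 = 0 | (0 | b.0)\{a,c} | ··b··> p14
  p12 = 0 | (b.0 | 0)\{a,c} | ··b··> p14
  p13 = 0 | 0 | (no moves)
  p14 = 0 | (0 | 0)\{a,c} | (no moves)
Q's transition system — 20 states:
  q0 = a.(b.c.0 + (c.0 + c.0)) | ((b.0 | b.0)\{a,c} + (0 + 0 + (0 + 0) + (0 | 0 + c.0))) | ··a··> q1, ··b··> q2, ··b··> q3, ··c··> q4
  q1 = (b.c.0 + (c.0 + c.0)) | ((b.0 | b.0)\{a,c} + (0 + 0 + (0 + 0) + (0 | 0 + c.0))) | ··b··> q5, ··b··> q6, ··b··> q7, ··c··> q8, ··c··> q9
  q2 = a.(b.c.0 + (c.0 + c.0)) | (0 | b.0)\{a,c} | ··a··> q5, ··b··> q10
  q3 = a.(b.c.0 + (c.0 + c.0)) | (b.0 | 0)\{a,c} | ··a··> q6, ··b··> q10
  q4 = a.(b.c.0 + (c.0 + c.0)) | 0 | ··a··> q8
  q5 = (b.c.0 + (c.0 + c.0)) | (0 | b.0)\{a,c} | ··b··> q11, ··b··> q12, ··c··> q13
  q6 = (b.c.0 + (c.0 + c.0)) | (b.0 | 0)\{a,c} | ··b··> q11, ··b··> q14, ··c··> q15
  q7 = c.0 | ((b.0 | b.0)\{a,c} + (0 + 0 + (0 + 0) + (0 | 0 + c.0))) | ··b··> q12, ··b··> q14, ··c··> q16, ··c··> q9
  q8 = (b.c.0 + (c.0 + c.0)) | 0 | ··b··> q16, ··c··> q17
  q9 = 0 | ((b.0 | b.0)\{a,c} + (0 + 0 + (0 + 0) + (0 | 0 + c.0))) | ··b··> q13, ··b··> q15, ··c··> q17
  q10 = a.(b.c.0 + (c.0 + c.0)) | (0 | 0)\{a,c} | ··a··> q11
  q11 = (b.c.0 + (c.0 + c.0)) | (0 | 0)\{a,c} | ··b··> q18, ··c··> q19
  q12 = c.0 | (0 | b.0)\{a,c} | ··b··> q18, ··c··> q13
  q13 = 0 | (0 | b.0)\{a,c} | ··b··> q19
  q14 = c.0 | (b.0 | 0)\{a,c} | ··b··> q18, ··c··> q15
  q15 = 0 | (b.0 | 0)\{a,c} | ··b··> q19
  q16 = c.0 | 0 | ··c··> q17
  q17 = 0 | 0 | (no moves)
  q18 = c.0 | (0 | 0)\{a,c} | ··c··> q19
  q19 = 0 | (0 | 0)\{a,c} | (no moves)
Partition-refinement fixed point:
  B0 = {p0}
  B1 = {p1, q7}
  B2 = {p8, q9}
  B3 = {p11, p12, q13, q15}
  B4 = {p13, p14, q17, q19}
  B5 = {p5, p6, q12, q14}
  B6 = {p10, p7, q16, q18}
  B7 = {p4, p9}
  B8 = {p2, p3}
  B9 = {q0}
  B10 = {q1}
  B11 = {q5, q6}
  B12 = {q11, q8}
  B13 = {q2, q3}
  B14 = {q10, q4}
p0 ∈ B0, q0 ∈ B9 → different blocks

not bisimilar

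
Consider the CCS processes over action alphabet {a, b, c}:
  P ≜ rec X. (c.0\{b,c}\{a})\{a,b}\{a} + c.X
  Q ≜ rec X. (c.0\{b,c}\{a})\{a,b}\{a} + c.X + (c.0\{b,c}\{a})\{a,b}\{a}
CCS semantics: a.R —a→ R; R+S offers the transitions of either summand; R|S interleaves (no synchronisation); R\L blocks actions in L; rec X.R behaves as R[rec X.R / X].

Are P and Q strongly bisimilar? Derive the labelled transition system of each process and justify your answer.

Reachable graph of P (2 states):
  u0 = rec X. (c.0\{b,c}\{a})\{a,b}\{a} + c.X → =c=> u0, =c=> u1
  u1 = 0\{b,c}\{a}\{a,b}\{a} → stopped
Reachable graph of Q (2 states):
  v0 = rec X. (c.0\{b,c}\{a})\{a,b}\{a} + c.X + (c.0\{b,c}\{a})\{a,b}\{a} → =c=> v0, =c=> v1
  v1 = 0\{b,c}\{a}\{a,b}\{a} → stopped
Partition-refinement fixed point:
  B0 = {u0, v0}
  B1 = {u1, v1}
u0 ∈ B0, v0 ∈ B0 → same block

YES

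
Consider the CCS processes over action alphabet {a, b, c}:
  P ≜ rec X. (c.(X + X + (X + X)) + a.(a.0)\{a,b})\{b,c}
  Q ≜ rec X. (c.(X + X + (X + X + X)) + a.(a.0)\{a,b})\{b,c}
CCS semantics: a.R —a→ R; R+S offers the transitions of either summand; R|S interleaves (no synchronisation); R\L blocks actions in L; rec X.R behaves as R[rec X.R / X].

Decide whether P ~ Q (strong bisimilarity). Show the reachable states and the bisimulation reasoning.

P's transition system — 2 states:
  s0 = rec X. (c.(X + X + (X + X)) + a.(a.0)\{a,b})\{b,c} → ··a··> s1
  s1 = (a.0)\{a,b}\{b,c} → ∅
Q's transition system — 2 states:
  t0 = rec X. (c.(X + X + (X + X + X)) + a.(a.0)\{a,b})\{b,c} → ··a··> t1
  t1 = (a.0)\{a,b}\{b,c} → ∅
Coarsest stable partition (strong bisimilarity classes):
  B0 = {s0, t0}
  B1 = {s1, t1}
s0 ∈ B0, t0 ∈ B0 → same block

P ~ Q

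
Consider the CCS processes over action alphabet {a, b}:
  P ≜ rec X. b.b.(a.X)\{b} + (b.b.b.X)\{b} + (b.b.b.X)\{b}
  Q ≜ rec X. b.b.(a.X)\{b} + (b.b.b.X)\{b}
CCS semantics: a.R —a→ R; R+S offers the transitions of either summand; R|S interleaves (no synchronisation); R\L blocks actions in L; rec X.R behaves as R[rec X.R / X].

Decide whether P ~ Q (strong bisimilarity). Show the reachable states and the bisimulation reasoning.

Reachable graph of P (4 states):
  p0 = rec X. b.b.(a.X)\{b} + (b.b.b.X)\{b} + (b.b.b.X)\{b} → =b=> p1
  p1 = b.(a.(rec X. b.b.(a.X)\{b} + (b.b.b.X)\{b} + (b.b.b.X)\{b}))\{b} → =b=> p2
  p2 = (a.(rec X. b.b.(a.X)\{b} + (b.b.b.X)\{b} + (b.b.b.X)\{b}))\{b} → =a=> p3
  p3 = (rec X. b.b.(a.X)\{b} + (b.b.b.X)\{b} + (b.b.b.X)\{b})\{b} → ∅
Reachable graph of Q (4 states):
  q0 = rec X. b.b.(a.X)\{b} + (b.b.b.X)\{b} → =b=> q1
  q1 = b.(a.(rec X. b.b.(a.X)\{b} + (b.b.b.X)\{b}))\{b} → =b=> q2
  q2 = (a.(rec X. b.b.(a.X)\{b} + (b.b.b.X)\{b}))\{b} → =a=> q3
  q3 = (rec X. b.b.(a.X)\{b} + (b.b.b.X)\{b})\{b} → ∅
Coarsest stable partition (strong bisimilarity classes):
  B0 = {p0, q0}
  B1 = {p1, q1}
  B2 = {p2, q2}
  B3 = {p3, q3}
p0 ∈ B0, q0 ∈ B0 → same block

P ~ Q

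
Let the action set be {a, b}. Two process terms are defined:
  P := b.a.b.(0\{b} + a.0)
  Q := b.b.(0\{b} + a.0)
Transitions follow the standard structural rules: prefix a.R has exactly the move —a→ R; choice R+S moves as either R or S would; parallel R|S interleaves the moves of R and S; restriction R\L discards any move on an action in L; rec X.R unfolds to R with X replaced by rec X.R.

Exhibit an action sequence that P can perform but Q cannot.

LTS(P): 5 reachable states
  u0 = b.a.b.(0\{b} + a.0) | =b=> u1
  u1 = a.b.(0\{b} + a.0) | =a=> u2
  u2 = b.(0\{b} + a.0) | =b=> u3
  u3 = 0\{b} + a.0 | =a=> u4
  u4 = 0 | stopped
LTS(Q): 4 reachable states
  v0 = b.b.(0\{b} + a.0) | =b=> v1
  v1 = b.(0\{b} + a.0) | =b=> v2
  v2 = 0\{b} + a.0 | =a=> v3
  v3 = 0 | stopped
Run σ = ⟨ba⟩ on P: start {u0}
  step 1 (b): {u1}
  step 2 (a): {u2}
  P completes σ.
Run σ = ⟨ba⟩ on Q: start {v0}
  step 1 (b): {v1}
  step 2 (a): ∅  — Q cannot continue

ba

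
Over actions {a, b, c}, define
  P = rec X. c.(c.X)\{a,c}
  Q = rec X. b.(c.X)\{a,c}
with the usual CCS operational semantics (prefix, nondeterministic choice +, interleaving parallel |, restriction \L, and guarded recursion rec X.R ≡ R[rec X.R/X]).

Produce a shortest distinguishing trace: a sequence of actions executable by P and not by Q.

c

LTS(P): 2 reachable states
  u0 = rec X. c.(c.X)\{a,c} ⊢ =c=> u1
  u1 = (c.(rec X. c.(c.X)\{a,c}))\{a,c} ⊢ ∅
LTS(Q): 2 reachable states
  v0 = rec X. b.(c.X)\{a,c} ⊢ =b=> v1
  v1 = (c.(rec X. b.(c.X)\{a,c}))\{a,c} ⊢ ∅
Run σ = ⟨c⟩ on P: start {u0}
  [1] c ⇒ {u1}
  P completes σ.
Run σ = ⟨c⟩ on Q: start {v0}
  [1] c ⇒ ∅  — Q cannot continue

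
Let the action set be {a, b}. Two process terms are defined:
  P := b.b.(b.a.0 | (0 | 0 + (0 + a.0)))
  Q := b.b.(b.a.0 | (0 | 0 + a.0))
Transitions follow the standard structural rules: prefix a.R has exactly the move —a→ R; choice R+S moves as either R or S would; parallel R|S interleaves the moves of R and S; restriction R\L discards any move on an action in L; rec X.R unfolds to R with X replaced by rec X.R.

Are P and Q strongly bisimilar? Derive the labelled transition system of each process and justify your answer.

LTS(P): 8 reachable states
  u0 = b.b.(b.a.0 | (0 | 0 + (0 + a.0))) | ··b··> u1
  u1 = b.(b.a.0 | (0 | 0 + (0 + a.0))) | ··b··> u2
  u2 = b.a.0 | (0 | 0 + (0 + a.0)) | ··a··> u3, ··b··> u4
  u3 = b.a.0 | 0 | ··b··> u5
  u4 = a.0 | (0 | 0 + (0 + a.0)) | ··a··> u5, ··a··> u6
  u5 = a.0 | 0 | ··a··> u7
  u6 = 0 | (0 | 0 + (0 + a.0)) | ··a··> u7
  u7 = 0 | 0 | deadlocked
LTS(Q): 8 reachable states
  v0 = b.b.(b.a.0 | (0 | 0 + a.0)) | ··b··> v1
  v1 = b.(b.a.0 | (0 | 0 + a.0)) | ··b··> v2
  v2 = b.a.0 | (0 | 0 + a.0) | ··a··> v3, ··b··> v4
  v3 = b.a.0 | 0 | ··b··> v5
  v4 = a.0 | (0 | 0 + a.0) | ··a··> v5, ··a··> v6
  v5 = a.0 | 0 | ··a··> v7
  v6 = 0 | (0 | 0 + a.0) | ··a··> v7
  v7 = 0 | 0 | deadlocked
Bisimilarity quotient blocks:
  B0 = {u0, v0}
  B1 = {u1, v1}
  B2 = {u2, v2}
  B3 = {u4, v4}
  B4 = {u5, u6, v5, v6}
  B5 = {u7, v7}
  B6 = {u3, v3}
u0 ∈ B0, v0 ∈ B0 → same block

P ~ Q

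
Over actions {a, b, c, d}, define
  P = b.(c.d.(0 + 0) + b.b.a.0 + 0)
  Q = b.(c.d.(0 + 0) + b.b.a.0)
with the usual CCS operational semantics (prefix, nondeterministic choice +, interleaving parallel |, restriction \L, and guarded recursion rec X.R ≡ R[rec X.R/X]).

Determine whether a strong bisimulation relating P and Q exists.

Reachable graph of P (7 states):
  p0 = b.(c.d.(0 + 0) + b.b.a.0 + 0) | --b--▸ p1
  p1 = c.d.(0 + 0) + b.b.a.0 + 0 | --b--▸ p2, --c--▸ p3
  p2 = b.a.0 | --b--▸ p4
  p3 = d.(0 + 0) | --d--▸ p5
  p4 = a.0 | --a--▸ p6
  p5 = 0 + 0 | ·
  p6 = 0 | ·
Reachable graph of Q (7 states):
  q0 = b.(c.d.(0 + 0) + b.b.a.0) | --b--▸ q1
  q1 = c.d.(0 + 0) + b.b.a.0 | --b--▸ q2, --c--▸ q3
  q2 = b.a.0 | --b--▸ q4
  q3 = d.(0 + 0) | --d--▸ q5
  q4 = a.0 | --a--▸ q6
  q5 = 0 + 0 | ·
  q6 = 0 | ·
Partition-refinement fixed point:
  B0 = {p0, q0}
  B1 = {p1, q1}
  B2 = {p3, q3}
  B3 = {p5, p6, q5, q6}
  B4 = {p2, q2}
  B5 = {p4, q4}
p0 ∈ B0, q0 ∈ B0 → same block

YES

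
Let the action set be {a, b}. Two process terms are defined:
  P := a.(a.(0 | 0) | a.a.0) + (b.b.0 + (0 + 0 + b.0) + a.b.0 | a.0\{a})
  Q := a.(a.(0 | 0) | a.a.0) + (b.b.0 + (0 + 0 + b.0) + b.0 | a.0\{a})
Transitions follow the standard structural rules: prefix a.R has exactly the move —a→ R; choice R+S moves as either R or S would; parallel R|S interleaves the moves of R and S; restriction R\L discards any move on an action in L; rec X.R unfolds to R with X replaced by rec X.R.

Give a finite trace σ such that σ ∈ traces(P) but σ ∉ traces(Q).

aab

LTS(P): 14 reachable states
  s0 = a.(a.(0 | 0) | a.a.0) + (b.b.0 + (0 + 0 + b.0) + a.b.0 | a.0\{a}) ⊢ =a=> s1, =a=> s2, =a=> s3, =b=> s4, =b=> s5
  s1 = a.(0 | 0) | a.a.0 ⊢ =a=> s6, =a=> s7
  s2 = a.b.0 | 0\{a} ⊢ =a=> s8
  s3 = b.0 | a.0\{a} ⊢ =a=> s8, =b=> s9
  s4 = 0 ⊢ stopped
  s5 = b.0 ⊢ =b=> s4
  s6 = 0 | 0 | a.a.0 ⊢ =a=> s10
  s7 = a.(0 | 0) | a.0 ⊢ =a=> s10, =a=> s11
  s8 = b.0 | 0\{a} ⊢ =b=> s12
  s9 = 0 | a.0\{a} ⊢ =a=> s12
  s10 = 0 | 0 | a.0 ⊢ =a=> s13
  s11 = a.(0 | 0) | 0 ⊢ =a=> s13
  s12 = 0 | 0\{a} ⊢ stopped
  s13 = 0 | 0 | 0 ⊢ stopped
LTS(Q): 12 reachable states
  t0 = a.(a.(0 | 0) | a.a.0) + (b.b.0 + (0 + 0 + b.0) + b.0 | a.0\{a}) ⊢ =a=> t1, =a=> t2, =b=> t3, =b=> t4, =b=> t5
  t1 = a.(0 | 0) | a.a.0 ⊢ =a=> t6, =a=> t7
  t2 = b.0 | 0\{a} ⊢ =b=> t8
  t3 = 0 ⊢ stopped
  t4 = 0 | a.0\{a} ⊢ =a=> t8
  t5 = b.0 ⊢ =b=> t3
  t6 = 0 | 0 | a.a.0 ⊢ =a=> t9
  t7 = a.(0 | 0) | a.0 ⊢ =a=> t10, =a=> t9
  t8 = 0 | 0\{a} ⊢ stopped
  t9 = 0 | 0 | a.0 ⊢ =a=> t11
  t10 = a.(0 | 0) | 0 ⊢ =a=> t11
  t11 = 0 | 0 | 0 ⊢ stopped
Trace ⟨aab⟩ through P, begin at {s0}:
  [1] a ⇒ {s1, s2, s3}
  [2] a ⇒ {s6, s7, s8}
  [3] b ⇒ {s12}
  ✓ P
Trace ⟨aab⟩ through Q, begin at {t0}:
  [1] a ⇒ {t1, t2}
  [2] a ⇒ {t6, t7}
  [3] b ⇒ ∅ (Q stuck)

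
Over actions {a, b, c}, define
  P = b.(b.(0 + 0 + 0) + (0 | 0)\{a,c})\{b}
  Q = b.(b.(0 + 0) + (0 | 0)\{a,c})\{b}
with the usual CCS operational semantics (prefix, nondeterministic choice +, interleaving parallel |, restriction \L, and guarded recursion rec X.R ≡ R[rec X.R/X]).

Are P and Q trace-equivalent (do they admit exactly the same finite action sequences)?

YES

Reachable graph of P (2 states):
  u0 = b.(b.(0 + 0 + 0) + (0 | 0)\{a,c})\{b} :: =b=> u1
  u1 = (b.(0 + 0 + 0) + (0 | 0)\{a,c})\{b} :: stopped
Reachable graph of Q (2 states):
  v0 = b.(b.(0 + 0) + (0 | 0)\{a,c})\{b} :: =b=> v1
  v1 = (b.(0 + 0) + (0 | 0)\{a,c})\{b} :: stopped
Partition-refinement fixed point:
  B0 = {u0, v0}
  B1 = {u1, v1}
u0 ∈ B0, v0 ∈ B0 → same block
Bisimilar ⇒ trace-equivalent.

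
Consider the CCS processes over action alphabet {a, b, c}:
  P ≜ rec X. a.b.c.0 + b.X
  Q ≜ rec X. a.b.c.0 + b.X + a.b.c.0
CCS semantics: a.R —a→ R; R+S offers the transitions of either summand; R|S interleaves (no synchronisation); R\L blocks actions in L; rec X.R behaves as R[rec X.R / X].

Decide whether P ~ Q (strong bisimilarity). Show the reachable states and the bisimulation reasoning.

bisimilar

Reachable graph of P (4 states):
  p0 = rec X. a.b.c.0 + b.X has moves —a→ p1, —b→ p0
  p1 = b.c.0 has moves —b→ p2
  p2 = c.0 has moves —c→ p3
  p3 = 0 has moves (no moves)
Reachable graph of Q (4 states):
  q0 = rec X. a.b.c.0 + b.X + a.b.c.0 has moves —a→ q1, —b→ q0
  q1 = b.c.0 has moves —b→ q2
  q2 = c.0 has moves —c→ q3
  q3 = 0 has moves (no moves)
Coarsest stable partition (strong bisimilarity classes):
  B0 = {p0, q0}
  B1 = {p1, q1}
  B2 = {p2, q2}
  B3 = {p3, q3}
p0 ∈ B0, q0 ∈ B0 → same block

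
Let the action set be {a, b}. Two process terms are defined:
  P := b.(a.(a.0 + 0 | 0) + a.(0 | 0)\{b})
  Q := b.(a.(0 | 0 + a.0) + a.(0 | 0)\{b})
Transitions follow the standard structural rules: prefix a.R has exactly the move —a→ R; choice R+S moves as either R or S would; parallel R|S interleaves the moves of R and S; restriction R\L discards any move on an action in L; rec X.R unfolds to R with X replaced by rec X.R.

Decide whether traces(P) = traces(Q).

YES

Reachable graph of P (5 states):
  s0 = b.(a.(a.0 + 0 | 0) + a.(0 | 0)\{b}) :: ··b··> s1
  s1 = a.(a.0 + 0 | 0) + a.(0 | 0)\{b} :: ··a··> s2, ··a··> s3
  s2 = (0 | 0)\{b} :: ∅
  s3 = a.0 + 0 | 0 :: ··a··> s4
  s4 = 0 :: ∅
Reachable graph of Q (5 states):
  t0 = b.(a.(0 | 0 + a.0) + a.(0 | 0)\{b}) :: ··b··> t1
  t1 = a.(0 | 0 + a.0) + a.(0 | 0)\{b} :: ··a··> t2, ··a··> t3
  t2 = (0 | 0)\{b} :: ∅
  t3 = 0 | 0 + a.0 :: ··a··> t4
  t4 = 0 :: ∅
Bisimilarity quotient blocks:
  B0 = {s0, t0}
  B1 = {s1, t1}
  B2 = {s3, t3}
  B3 = {s2, s4, t2, t4}
s0 ∈ B0, t0 ∈ B0 → same block
Bisimilar ⇒ trace-equivalent.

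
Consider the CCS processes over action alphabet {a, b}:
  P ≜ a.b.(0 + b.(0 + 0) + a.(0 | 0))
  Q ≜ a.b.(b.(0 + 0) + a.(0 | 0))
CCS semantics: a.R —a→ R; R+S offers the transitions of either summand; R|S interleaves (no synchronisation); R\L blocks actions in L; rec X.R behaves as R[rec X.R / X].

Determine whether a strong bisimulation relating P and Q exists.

YES

Reachable graph of P (5 states):
  s0 = a.b.(0 + b.(0 + 0) + a.(0 | 0)) | =a=> s1
  s1 = b.(0 + b.(0 + 0) + a.(0 | 0)) | =b=> s2
  s2 = 0 + b.(0 + 0) + a.(0 | 0) | =a=> s3, =b=> s4
  s3 = 0 | 0 | stopped
  s4 = 0 + 0 | stopped
Reachable graph of Q (5 states):
  t0 = a.b.(b.(0 + 0) + a.(0 | 0)) | =a=> t1
  t1 = b.(b.(0 + 0) + a.(0 | 0)) | =b=> t2
  t2 = b.(0 + 0) + a.(0 | 0) | =a=> t3, =b=> t4
  t3 = 0 | 0 | stopped
  t4 = 0 + 0 | stopped
Partition-refinement fixed point:
  B0 = {s0, t0}
  B1 = {s1, t1}
  B2 = {s2, t2}
  B3 = {s3, s4, t3, t4}
s0 ∈ B0, t0 ∈ B0 → same block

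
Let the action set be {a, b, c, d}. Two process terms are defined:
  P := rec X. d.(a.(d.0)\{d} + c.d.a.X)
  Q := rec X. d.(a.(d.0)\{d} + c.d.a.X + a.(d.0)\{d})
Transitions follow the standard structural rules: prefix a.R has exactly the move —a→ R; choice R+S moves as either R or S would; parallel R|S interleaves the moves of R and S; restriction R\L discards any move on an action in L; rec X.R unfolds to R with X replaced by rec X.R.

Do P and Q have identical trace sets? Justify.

P's transition system — 5 states:
  p0 = rec X. d.(a.(d.0)\{d} + c.d.a.X) → -d-> p1
  p1 = a.(d.0)\{d} + c.d.a.(rec X. d.(a.(d.0)\{d} + c.d.a.X)) → -a-> p2, -c-> p3
  p2 = (d.0)\{d} → ∅
  p3 = d.a.(rec X. d.(a.(d.0)\{d} + c.d.a.X)) → -d-> p4
  p4 = a.(rec X. d.(a.(d.0)\{d} + c.d.a.X)) → -a-> p0
Q's transition system — 5 states:
  q0 = rec X. d.(a.(d.0)\{d} + c.d.a.X + a.(d.0)\{d}) → -d-> q1
  q1 = a.(d.0)\{d} + c.d.a.(rec X. d.(a.(d.0)\{d} + c.d.a.X + a.(d.0)\{d})) + a.(d.0)\{d} → -a-> q2, -c-> q3
  q2 = (d.0)\{d} → ∅
  q3 = d.a.(rec X. d.(a.(d.0)\{d} + c.d.a.X + a.(d.0)\{d})) → -d-> q4
  q4 = a.(rec X. d.(a.(d.0)\{d} + c.d.a.X + a.(d.0)\{d})) → -a-> q0
Coarsest stable partition (strong bisimilarity classes):
  B0 = {p0, q0}
  B1 = {p1, q1}
  B2 = {p3, q3}
  B3 = {p4, q4}
  B4 = {p2, q2}
p0 ∈ B0, q0 ∈ B0 → same block
Bisimilar ⇒ trace-equivalent.

trace-equivalent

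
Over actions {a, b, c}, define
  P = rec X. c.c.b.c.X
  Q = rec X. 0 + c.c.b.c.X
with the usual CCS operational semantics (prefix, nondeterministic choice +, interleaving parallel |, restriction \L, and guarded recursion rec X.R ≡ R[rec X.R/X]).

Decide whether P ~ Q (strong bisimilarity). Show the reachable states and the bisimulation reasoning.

YES

Reachable graph of P (4 states):
  u0 = rec X. c.c.b.c.X | =c=> u1
  u1 = c.b.c.(rec X. c.c.b.c.X) | =c=> u2
  u2 = b.c.(rec X. c.c.b.c.X) | =b=> u3
  u3 = c.(rec X. c.c.b.c.X) | =c=> u0
Reachable graph of Q (4 states):
  v0 = rec X. 0 + c.c.b.c.X | =c=> v1
  v1 = c.b.c.(rec X. 0 + c.c.b.c.X) | =c=> v2
  v2 = b.c.(rec X. 0 + c.c.b.c.X) | =b=> v3
  v3 = c.(rec X. 0 + c.c.b.c.X) | =c=> v0
Partition-refinement fixed point:
  B0 = {u0, v0}
  B1 = {u1, v1}
  B2 = {u2, v2}
  B3 = {u3, v3}
u0 ∈ B0, v0 ∈ B0 → same block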